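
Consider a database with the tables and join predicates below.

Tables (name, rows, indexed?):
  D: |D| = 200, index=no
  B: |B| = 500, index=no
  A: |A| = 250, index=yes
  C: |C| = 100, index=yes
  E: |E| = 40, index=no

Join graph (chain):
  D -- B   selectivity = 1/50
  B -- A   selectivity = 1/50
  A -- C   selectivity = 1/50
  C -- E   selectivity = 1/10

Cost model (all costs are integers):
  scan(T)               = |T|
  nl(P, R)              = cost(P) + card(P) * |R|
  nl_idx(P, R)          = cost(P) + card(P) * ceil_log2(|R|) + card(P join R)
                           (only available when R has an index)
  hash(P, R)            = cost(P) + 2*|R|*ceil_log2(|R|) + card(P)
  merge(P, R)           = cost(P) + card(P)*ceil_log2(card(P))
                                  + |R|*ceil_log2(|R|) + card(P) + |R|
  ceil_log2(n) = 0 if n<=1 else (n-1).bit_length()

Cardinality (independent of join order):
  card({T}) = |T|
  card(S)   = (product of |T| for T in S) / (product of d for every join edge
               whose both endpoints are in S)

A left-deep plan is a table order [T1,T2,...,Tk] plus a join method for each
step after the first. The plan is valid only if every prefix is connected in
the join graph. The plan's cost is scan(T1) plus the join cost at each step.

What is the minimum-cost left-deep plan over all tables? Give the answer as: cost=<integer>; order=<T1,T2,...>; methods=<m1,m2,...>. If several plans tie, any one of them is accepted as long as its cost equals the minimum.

Selinger DP (subsets sized 1..n):
  {D}: scan cost=200, card=200
  {B}: scan cost=500, card=500
  {A}: scan cost=250, card=250
  {C}: scan cost=100, card=100
  {E}: scan cost=40, card=40
  {BD}: card=2000; try (D,hash)→4200, (B,merge)→7000, (D,merge)→7300, (B,hash)→9400, (B,nl)→100200, (D,nl)→100500; best=4200 via (D,hash)
  {AB}: card=2500; try (A,hash)→5000, (A,nl_idx)→7000, (B,merge)→7500, (A,merge)→7750, (B,hash)→9500, (B,nl)→125250 …(+1); best=5000 via (A,hash)
  {AC}: card=500; try (A,nl_idx)→1400, (C,hash)→1900, (C,nl_idx)→2500, (A,merge)→3150, (C,merge)→3300, (A,hash)→4200 …(+2); best=1400 via (A,nl_idx)
  {CE}: card=400; try (E,hash)→680, (C,nl_idx)→720, (C,merge)→1120, (E,merge)→1180, (C,hash)→1480, (C,nl)→4040 …(+1); best=680 via (E,hash)
  {ABD}: card=10000; try (A,hash)→10200, (D,hash)→10700, (A,nl_idx)→30200, (A,merge)→30450, (D,merge)→39300, (A,nl)→504200 …(+1); best=10200 via (A,hash)
  {ABC}: card=5000; try (C,hash)→8900, (B,hash)→10900, (B,merge)→11400, (C,nl_idx)→27500, (C,merge)→38300, (B,nl)→251400 …(+1); best=8900 via (C,hash)
  {ACE}: card=2000; try (E,hash)→2380, (A,hash)→5080, (A,nl_idx)→5880, (E,merge)→6680, (A,merge)→6930, (E,nl)→21400 …(+1); best=2380 via (E,hash)
  {ABCD}: card=20000; try (D,hash)→17100, (C,hash)→21600, (D,merge)→80700, (C,nl_idx)→100200, (C,merge)→161000, (D,nl)→1008900 …(+1); best=17100 via (D,hash)
  {ABCE}: card=20000; try (B,hash)→13380, (E,hash)→14380, (B,merge)→31380, (E,merge)→79180, (E,nl)→208900, (B,nl)→1002380; best=13380 via (B,hash)
  {ABCDE}: card=80000; try (D,hash)→36580, (E,hash)→37580, (D,merge)→335180, (E,merge)→337380, (E,nl)→817100, (D,nl)→4013380; best=36580 via (D,hash)

cost=36580; order=C,A,E,B,D; methods=nl_idx,hash,hash,hash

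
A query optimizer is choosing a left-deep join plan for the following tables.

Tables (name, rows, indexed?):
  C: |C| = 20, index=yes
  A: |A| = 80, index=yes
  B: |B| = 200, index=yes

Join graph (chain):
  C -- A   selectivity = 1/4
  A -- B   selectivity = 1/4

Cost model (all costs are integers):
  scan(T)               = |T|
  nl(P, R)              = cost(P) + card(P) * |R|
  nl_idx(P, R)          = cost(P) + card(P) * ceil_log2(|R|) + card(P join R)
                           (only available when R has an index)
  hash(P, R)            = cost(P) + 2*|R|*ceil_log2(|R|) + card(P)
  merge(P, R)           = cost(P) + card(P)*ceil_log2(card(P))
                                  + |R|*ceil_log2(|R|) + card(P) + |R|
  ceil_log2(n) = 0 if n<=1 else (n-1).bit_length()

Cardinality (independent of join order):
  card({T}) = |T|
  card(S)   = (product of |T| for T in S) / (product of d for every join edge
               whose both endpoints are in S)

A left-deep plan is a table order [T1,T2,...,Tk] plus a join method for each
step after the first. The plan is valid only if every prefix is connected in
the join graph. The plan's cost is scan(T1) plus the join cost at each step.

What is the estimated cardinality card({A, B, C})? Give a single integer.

Tables in S: A(80), B(200), C(20)
Edges inside S: C-A(d=4), A-B(d=4)
numerator = 80 * 200 * 20 = 320000
denominator = 4 * 4 = 16
card(S) = 320000 / 16 = 20000

20000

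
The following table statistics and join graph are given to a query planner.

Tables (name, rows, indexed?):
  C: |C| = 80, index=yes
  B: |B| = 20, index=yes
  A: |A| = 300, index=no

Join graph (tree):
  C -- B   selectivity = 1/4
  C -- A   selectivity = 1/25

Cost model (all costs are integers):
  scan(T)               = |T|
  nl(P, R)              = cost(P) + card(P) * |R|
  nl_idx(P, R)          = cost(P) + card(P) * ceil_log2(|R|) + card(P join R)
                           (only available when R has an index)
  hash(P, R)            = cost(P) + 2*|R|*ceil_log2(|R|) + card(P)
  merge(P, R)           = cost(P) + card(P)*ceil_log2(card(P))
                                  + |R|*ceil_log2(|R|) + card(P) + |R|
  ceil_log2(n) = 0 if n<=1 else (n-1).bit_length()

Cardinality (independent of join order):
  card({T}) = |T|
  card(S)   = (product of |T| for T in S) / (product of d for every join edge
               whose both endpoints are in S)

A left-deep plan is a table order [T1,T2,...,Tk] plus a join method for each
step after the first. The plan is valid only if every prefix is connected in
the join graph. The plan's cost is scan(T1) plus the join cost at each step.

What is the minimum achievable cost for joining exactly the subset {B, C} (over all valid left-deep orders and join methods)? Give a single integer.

Selinger DP over subsets of {B,C}:
  {C}: scan cost=80, card=80
  {B}: scan cost=20, card=20
  {BC}: card=400; try (B,hash)→360, (C,nl_idx)→560, (C,merge)→780, (B,merge)→840, (B,nl_idx)→880, (C,hash)→1160 …(+2); best=360 via (B,hash)

360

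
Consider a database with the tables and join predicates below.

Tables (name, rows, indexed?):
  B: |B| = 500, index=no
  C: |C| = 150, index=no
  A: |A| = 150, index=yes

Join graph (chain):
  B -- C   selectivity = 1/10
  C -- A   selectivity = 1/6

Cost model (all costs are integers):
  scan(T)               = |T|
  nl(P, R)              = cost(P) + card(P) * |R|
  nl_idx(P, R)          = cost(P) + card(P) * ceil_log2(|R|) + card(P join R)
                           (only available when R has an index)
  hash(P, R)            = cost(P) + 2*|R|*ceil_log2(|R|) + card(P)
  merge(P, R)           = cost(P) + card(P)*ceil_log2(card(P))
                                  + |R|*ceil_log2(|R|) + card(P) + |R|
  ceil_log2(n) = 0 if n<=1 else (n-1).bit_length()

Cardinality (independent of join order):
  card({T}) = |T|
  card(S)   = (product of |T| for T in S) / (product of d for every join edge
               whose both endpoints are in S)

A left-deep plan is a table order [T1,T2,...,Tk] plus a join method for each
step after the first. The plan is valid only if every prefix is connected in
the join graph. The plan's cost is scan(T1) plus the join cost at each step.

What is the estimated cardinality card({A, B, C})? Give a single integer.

187500

Tables in S: A(150), B(500), C(150)
Edges inside S: B-C(d=10), C-A(d=6)
numerator = 150 * 500 * 150 = 11250000
denominator = 10 * 6 = 60
card(S) = 11250000 / 60 = 187500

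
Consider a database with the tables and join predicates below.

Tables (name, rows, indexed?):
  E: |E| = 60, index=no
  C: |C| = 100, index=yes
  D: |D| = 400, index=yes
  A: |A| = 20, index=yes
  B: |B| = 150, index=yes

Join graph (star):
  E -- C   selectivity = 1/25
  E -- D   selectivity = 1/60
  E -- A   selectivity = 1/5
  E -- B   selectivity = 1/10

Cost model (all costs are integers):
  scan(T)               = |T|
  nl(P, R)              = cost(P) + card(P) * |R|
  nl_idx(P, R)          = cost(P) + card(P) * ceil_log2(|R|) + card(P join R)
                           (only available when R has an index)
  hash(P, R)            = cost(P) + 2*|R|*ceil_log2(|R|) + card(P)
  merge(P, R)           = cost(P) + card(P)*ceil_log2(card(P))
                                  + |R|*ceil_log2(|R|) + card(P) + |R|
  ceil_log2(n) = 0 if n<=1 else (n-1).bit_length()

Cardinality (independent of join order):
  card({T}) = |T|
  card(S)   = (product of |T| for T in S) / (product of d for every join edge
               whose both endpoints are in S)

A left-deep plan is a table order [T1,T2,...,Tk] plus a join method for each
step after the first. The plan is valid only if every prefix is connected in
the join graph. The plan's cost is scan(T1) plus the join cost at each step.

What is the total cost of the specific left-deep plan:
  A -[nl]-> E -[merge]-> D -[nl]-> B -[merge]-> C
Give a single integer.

step 1: scan A: cost=20, card=20
step 2: join E via nl
    card(P join E) = 20*60/(5) = 240
    cost = 20 + 20*60 = 1220
step 3: join D via merge
    card(P join D) = 240*400/(60) = 1600
    cost = 1220 + 240*8 + 400*9 + 240 + 400 = 7380
step 4: join B via nl
    card(P join B) = 1600*150/(10) = 24000
    cost = 7380 + 1600*150 = 247380
step 5: join C via merge
    card(P join C) = 24000*100/(25) = 96000
    cost = 247380 + 24000*15 + 100*7 + 24000 + 100 = 632180

632180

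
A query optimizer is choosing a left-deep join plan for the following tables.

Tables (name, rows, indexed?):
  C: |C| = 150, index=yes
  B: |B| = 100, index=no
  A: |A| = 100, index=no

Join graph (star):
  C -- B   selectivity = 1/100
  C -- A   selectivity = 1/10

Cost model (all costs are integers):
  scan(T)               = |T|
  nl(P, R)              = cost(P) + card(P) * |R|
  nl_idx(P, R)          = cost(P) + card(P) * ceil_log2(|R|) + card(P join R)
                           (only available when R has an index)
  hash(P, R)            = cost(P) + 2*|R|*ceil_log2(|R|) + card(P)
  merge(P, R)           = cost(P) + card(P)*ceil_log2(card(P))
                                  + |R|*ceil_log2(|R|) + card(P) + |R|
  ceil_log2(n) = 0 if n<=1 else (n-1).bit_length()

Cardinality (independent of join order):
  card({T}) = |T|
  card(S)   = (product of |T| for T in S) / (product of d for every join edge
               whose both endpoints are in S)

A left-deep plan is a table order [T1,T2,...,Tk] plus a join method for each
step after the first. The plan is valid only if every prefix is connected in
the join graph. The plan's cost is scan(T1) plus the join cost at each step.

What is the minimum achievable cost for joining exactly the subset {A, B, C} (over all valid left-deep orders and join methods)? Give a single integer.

Selinger DP over subsets of {A,B,C}:
  {C}: scan cost=150, card=150
  {B}: scan cost=100, card=100
  {A}: scan cost=100, card=100
  {BC}: card=150; try (C,nl_idx)→1050, (B,hash)→1700, (C,merge)→2250, (B,merge)→2300, (C,hash)→2600, (C,nl)→15100 …(+1); best=1050 via (C,nl_idx)
  {AC}: card=1500; try (A,hash)→1700, (C,merge)→2250, (A,merge)→2300, (C,nl_idx)→2400, (C,hash)→2600, (C,nl)→15100 …(+1); best=1700 via (A,hash)
  {ABC}: card=1500; try (A,hash)→2600, (A,merge)→3200, (B,hash)→4600, (A,nl)→16050, (B,merge)→20500, (B,nl)→151700; best=2600 via (A,hash)

2600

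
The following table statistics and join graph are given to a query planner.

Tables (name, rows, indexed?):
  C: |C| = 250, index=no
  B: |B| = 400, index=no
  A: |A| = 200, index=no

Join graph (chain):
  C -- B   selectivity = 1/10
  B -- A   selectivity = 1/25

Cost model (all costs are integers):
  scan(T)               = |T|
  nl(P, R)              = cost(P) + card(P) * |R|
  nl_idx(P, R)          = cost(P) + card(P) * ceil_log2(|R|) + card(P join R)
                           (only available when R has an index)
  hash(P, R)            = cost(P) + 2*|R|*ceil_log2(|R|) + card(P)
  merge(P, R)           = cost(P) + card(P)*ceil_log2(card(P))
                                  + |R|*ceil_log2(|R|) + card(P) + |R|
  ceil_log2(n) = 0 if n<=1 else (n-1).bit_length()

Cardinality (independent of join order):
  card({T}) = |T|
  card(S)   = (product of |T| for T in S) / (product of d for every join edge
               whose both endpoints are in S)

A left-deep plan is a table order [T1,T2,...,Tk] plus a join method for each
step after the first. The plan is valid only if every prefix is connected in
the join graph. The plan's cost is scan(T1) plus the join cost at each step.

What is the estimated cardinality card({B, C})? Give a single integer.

10000

Tables in S: B(400), C(250)
Edges inside S: C-B(d=10)
numerator = 400 * 250 = 100000
denominator = 10 = 10
card(S) = 100000 / 10 = 10000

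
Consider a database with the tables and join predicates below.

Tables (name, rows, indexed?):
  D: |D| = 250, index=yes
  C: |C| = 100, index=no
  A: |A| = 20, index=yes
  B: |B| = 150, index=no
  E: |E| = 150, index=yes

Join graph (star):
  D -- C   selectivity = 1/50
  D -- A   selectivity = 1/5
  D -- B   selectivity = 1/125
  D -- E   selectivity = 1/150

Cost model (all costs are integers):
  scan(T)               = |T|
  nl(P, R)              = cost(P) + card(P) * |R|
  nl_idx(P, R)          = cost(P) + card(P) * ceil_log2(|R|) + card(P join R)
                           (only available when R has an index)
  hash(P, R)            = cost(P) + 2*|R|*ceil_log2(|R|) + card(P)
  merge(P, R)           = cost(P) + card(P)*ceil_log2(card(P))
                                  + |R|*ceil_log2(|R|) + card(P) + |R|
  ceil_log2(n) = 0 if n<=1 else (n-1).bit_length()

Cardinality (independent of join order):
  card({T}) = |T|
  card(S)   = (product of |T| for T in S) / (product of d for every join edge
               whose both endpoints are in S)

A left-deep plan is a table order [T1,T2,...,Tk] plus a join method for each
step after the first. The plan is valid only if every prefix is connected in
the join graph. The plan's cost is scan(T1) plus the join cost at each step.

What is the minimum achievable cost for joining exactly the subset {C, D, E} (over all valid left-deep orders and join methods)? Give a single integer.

3250

Selinger DP over subsets of {C,D,E}:
  {D}: scan cost=250, card=250
  {C}: scan cost=100, card=100
  {E}: scan cost=150, card=150
  {CD}: card=500; try (D,nl_idx)→1400, (C,hash)→1900, (D,merge)→3150, (C,merge)→3300, (D,hash)→4200, (D,nl)→25100 …(+1); best=1400 via (D,nl_idx)
  {DE}: card=250; try (D,nl_idx)→1600, (E,nl_idx)→2500, (E,hash)→2900, (D,merge)→3750, (E,merge)→3850, (D,hash)→4300 …(+2); best=1600 via (D,nl_idx)
  {CDE}: card=500; try (C,hash)→3250, (E,hash)→4300, (C,merge)→4650, (E,nl_idx)→5900, (E,merge)→7750, (C,nl)→26600 …(+1); best=3250 via (C,hash)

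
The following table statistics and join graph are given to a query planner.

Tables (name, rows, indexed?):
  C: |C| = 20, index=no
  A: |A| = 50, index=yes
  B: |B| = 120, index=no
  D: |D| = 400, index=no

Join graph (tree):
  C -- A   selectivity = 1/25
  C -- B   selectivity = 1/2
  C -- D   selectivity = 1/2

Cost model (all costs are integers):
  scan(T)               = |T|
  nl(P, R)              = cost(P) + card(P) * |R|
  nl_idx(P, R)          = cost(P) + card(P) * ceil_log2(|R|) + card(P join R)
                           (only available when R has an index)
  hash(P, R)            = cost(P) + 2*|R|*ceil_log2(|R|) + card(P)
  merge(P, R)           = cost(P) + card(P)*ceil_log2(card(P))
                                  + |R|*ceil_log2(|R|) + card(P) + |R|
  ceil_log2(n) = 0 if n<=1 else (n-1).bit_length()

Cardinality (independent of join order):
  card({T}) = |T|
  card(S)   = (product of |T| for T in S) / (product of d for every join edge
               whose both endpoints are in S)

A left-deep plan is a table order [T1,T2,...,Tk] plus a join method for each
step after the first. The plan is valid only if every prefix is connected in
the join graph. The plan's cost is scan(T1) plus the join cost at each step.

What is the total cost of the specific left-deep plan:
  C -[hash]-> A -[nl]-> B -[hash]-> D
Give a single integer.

15040

step 1: scan C: cost=20, card=20
step 2: join A via hash
    card(P join A) = 20*50/(25) = 40
    cost = 20 + 2*50*6 + 20 = 640
step 3: join B via nl
    card(P join B) = 40*120/(2) = 2400
    cost = 640 + 40*120 = 5440
step 4: join D via hash
    card(P join D) = 2400*400/(2) = 480000
    cost = 5440 + 2*400*9 + 2400 = 15040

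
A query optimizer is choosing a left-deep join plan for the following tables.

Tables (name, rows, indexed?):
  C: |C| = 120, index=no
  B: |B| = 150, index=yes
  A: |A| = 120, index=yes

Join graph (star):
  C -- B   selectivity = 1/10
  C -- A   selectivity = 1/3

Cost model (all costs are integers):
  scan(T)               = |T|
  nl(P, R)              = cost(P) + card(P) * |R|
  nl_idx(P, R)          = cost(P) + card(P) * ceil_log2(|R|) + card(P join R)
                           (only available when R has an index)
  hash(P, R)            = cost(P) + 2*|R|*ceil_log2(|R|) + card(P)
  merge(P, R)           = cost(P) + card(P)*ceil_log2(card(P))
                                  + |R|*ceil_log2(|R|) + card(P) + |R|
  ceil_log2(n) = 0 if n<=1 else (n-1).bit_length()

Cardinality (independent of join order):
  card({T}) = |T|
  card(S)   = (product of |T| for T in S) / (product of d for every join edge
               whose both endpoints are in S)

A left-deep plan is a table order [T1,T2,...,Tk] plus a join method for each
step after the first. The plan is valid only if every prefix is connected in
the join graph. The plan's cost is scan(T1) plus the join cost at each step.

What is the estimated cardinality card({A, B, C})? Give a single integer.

Tables in S: A(120), B(150), C(120)
Edges inside S: C-B(d=10), C-A(d=3)
numerator = 120 * 150 * 120 = 2160000
denominator = 10 * 3 = 30
card(S) = 2160000 / 30 = 72000

72000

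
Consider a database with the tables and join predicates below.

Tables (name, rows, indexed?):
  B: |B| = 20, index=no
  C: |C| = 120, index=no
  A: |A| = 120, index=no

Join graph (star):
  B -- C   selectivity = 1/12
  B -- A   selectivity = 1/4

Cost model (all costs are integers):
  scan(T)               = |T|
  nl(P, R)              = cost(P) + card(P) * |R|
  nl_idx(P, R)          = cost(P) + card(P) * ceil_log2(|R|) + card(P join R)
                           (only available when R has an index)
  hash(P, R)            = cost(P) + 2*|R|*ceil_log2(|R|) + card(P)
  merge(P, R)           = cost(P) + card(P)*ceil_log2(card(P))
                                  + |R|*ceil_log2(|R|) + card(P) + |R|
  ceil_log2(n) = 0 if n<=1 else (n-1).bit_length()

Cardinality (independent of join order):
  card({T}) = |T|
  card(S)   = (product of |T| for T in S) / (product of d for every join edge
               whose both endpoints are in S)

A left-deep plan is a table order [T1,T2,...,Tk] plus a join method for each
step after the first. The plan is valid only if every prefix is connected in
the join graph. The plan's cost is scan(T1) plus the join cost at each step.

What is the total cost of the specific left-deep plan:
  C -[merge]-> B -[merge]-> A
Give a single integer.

step 1: scan C: cost=120, card=120
step 2: join B via merge
    card(P join B) = 120*20/(12) = 200
    cost = 120 + 120*7 + 20*5 + 120 + 20 = 1200
step 3: join A via merge
    card(P join A) = 200*120/(4) = 6000
    cost = 1200 + 200*8 + 120*7 + 200 + 120 = 3960

3960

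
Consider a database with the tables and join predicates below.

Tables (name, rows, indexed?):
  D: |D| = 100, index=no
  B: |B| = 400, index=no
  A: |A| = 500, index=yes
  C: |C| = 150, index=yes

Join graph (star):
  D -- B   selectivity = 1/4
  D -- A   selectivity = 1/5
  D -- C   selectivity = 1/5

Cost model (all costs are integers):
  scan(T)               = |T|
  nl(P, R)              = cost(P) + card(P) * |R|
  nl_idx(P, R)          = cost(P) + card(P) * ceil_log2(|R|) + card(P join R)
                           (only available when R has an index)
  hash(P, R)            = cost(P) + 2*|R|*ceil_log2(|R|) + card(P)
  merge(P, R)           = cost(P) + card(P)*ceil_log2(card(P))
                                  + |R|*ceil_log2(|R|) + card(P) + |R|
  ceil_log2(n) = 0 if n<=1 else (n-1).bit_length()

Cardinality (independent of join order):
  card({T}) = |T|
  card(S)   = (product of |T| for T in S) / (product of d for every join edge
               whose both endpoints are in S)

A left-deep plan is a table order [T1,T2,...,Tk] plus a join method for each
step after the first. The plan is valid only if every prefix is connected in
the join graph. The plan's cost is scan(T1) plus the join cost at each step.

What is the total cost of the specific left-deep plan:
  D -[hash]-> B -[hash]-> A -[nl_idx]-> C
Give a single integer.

38026400

step 1: scan D: cost=100, card=100
step 2: join B via hash
    card(P join B) = 100*400/(4) = 10000
    cost = 100 + 2*400*9 + 100 = 7400
step 3: join A via hash
    card(P join A) = 10000*500/(5) = 1000000
    cost = 7400 + 2*500*9 + 10000 = 26400
step 4: join C via nl_idx
    card(P join C) = 1000000*150/(5) = 30000000
    cost = 26400 + 1000000*8 + 30000000 = 38026400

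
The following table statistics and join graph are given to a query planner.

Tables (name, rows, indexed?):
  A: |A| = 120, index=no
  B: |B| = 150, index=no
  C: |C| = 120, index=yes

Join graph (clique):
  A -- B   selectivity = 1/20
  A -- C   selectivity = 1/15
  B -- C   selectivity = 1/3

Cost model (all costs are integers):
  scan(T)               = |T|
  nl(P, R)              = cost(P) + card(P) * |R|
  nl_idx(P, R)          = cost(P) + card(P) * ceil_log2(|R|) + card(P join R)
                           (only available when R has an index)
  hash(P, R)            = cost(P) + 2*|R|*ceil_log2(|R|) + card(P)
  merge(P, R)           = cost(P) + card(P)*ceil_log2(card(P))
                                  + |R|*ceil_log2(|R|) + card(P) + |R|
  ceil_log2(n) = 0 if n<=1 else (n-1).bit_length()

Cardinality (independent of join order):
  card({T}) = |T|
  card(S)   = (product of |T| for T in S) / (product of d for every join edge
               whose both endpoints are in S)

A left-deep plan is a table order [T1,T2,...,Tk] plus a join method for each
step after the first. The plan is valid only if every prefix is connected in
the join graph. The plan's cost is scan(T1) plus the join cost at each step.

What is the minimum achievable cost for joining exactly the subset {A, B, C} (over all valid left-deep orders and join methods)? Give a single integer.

4560

Selinger DP over subsets of {A,B,C}:
  {A}: scan cost=120, card=120
  {B}: scan cost=150, card=150
  {C}: scan cost=120, card=120
  {AB}: card=900; try (A,hash)→1980, (B,merge)→2430, (A,merge)→2460, (B,hash)→2640, (B,nl)→18120, (A,nl)→18150; best=1980 via (A,hash)
  {AC}: card=960; try (C,hash)→1920, (C,nl_idx)→1920, (A,hash)→1920, (C,merge)→2040, (A,merge)→2040, (C,nl)→14520 …(+1); best=1920 via (C,hash)
  {BC}: card=6000; try (C,hash)→1980, (B,merge)→2430, (C,merge)→2460, (B,hash)→2640, (C,nl_idx)→7200, (B,nl)→18120 …(+1); best=1980 via (C,hash)
  {ABC}: card=2400; try (C,hash)→4560, (B,hash)→5280, (A,hash)→9660, (C,nl_idx)→10680, (C,merge)→12840, (B,merge)→13830 …(+4); best=4560 via (C,hash)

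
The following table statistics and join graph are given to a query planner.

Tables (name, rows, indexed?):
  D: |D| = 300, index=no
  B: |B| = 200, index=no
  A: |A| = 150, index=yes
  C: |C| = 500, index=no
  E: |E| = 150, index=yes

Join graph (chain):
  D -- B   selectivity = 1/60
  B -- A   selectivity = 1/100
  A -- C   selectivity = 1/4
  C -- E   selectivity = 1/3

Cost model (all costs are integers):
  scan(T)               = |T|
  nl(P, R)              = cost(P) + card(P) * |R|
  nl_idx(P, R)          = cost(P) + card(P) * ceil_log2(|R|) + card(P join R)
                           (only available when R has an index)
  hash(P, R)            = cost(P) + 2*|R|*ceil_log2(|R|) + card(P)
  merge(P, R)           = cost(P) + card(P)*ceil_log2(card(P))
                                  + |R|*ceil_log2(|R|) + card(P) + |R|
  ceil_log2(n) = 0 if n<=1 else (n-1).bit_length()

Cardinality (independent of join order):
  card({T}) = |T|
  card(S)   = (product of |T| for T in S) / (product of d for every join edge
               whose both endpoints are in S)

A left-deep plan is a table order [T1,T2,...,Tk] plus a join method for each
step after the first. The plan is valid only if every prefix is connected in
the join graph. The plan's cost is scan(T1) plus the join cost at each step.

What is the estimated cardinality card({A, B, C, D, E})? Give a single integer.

Tables in S: A(150), B(200), C(500), D(300), E(150)
Edges inside S: D-B(d=60), B-A(d=100), A-C(d=4), C-E(d=3)
numerator = 150 * 200 * 500 * 300 * 150 = 675000000000
denominator = 60 * 100 * 4 * 3 = 72000
card(S) = 675000000000 / 72000 = 9375000

9375000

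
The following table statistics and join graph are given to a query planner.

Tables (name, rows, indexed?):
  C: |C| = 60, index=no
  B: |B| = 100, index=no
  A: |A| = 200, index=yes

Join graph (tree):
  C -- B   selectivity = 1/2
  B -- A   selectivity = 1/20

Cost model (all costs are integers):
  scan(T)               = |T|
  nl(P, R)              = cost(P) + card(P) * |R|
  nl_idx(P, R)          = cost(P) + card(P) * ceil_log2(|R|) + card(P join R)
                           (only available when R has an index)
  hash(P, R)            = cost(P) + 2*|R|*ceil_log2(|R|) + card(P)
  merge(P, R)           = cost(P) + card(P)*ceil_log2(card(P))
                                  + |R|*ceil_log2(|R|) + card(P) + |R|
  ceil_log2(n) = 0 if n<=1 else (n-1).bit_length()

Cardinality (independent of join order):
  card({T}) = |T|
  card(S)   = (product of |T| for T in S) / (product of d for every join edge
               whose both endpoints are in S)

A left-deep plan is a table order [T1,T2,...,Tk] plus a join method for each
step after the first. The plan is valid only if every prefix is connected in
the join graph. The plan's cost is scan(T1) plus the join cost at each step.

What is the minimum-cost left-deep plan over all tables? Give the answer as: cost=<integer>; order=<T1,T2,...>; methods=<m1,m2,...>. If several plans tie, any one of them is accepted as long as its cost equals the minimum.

Selinger DP (subsets sized 1..n):
  {C}: scan cost=60, card=60
  {B}: scan cost=100, card=100
  {A}: scan cost=200, card=200
  {BC}: card=3000; try (C,hash)→920, (B,merge)→1280, (C,merge)→1320, (B,hash)→1520, (B,nl)→6060, (C,nl)→6100; best=920 via (C,hash)
  {AB}: card=1000; try (B,hash)→1800, (A,nl_idx)→1900, (A,merge)→2700, (B,merge)→2800, (A,hash)→3400, (A,nl)→20100 …(+1); best=1800 via (B,hash)
  {ABC}: card=30000; try (C,hash)→3520, (A,hash)→7120, (C,merge)→13220, (A,merge)→41720, (A,nl_idx)→54920, (C,nl)→61800 …(+1); best=3520 via (C,hash)

cost=3520; order=A,B,C; methods=hash,hash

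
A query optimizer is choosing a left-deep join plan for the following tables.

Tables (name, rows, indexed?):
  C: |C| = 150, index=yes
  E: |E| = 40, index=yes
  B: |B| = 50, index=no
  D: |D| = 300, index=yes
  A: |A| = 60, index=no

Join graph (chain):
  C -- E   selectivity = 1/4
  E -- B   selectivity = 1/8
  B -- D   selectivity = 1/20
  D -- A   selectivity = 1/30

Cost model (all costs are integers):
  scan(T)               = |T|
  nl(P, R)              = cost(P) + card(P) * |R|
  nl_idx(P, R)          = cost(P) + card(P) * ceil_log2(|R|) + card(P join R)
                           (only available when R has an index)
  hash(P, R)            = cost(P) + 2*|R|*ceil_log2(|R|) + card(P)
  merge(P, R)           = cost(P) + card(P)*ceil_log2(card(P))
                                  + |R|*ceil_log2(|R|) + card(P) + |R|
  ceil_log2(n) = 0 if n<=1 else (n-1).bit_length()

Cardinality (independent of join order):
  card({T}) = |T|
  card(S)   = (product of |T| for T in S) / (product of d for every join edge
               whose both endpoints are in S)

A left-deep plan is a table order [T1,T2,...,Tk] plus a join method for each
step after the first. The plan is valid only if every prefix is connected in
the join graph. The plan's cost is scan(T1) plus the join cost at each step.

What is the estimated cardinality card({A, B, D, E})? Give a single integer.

Tables in S: A(60), B(50), D(300), E(40)
Edges inside S: E-B(d=8), B-D(d=20), D-A(d=30)
numerator = 60 * 50 * 300 * 40 = 36000000
denominator = 8 * 20 * 30 = 4800
card(S) = 36000000 / 4800 = 7500

7500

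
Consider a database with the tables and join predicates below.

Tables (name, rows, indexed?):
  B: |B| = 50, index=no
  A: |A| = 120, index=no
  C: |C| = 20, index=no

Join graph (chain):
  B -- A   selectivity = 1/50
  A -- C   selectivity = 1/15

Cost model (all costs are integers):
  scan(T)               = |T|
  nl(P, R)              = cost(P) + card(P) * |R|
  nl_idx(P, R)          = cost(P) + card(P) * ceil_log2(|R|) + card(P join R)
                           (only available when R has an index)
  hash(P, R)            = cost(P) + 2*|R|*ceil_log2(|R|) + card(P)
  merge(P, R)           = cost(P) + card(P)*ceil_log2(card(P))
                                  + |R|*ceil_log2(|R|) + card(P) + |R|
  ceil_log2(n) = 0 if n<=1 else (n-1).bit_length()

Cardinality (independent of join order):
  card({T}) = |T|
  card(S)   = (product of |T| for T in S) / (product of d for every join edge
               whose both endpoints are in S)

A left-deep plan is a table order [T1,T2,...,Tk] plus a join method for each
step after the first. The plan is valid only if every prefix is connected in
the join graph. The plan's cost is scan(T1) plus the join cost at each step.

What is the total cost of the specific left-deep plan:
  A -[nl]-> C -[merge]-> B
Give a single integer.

step 1: scan A: cost=120, card=120
step 2: join C via nl
    card(P join C) = 120*20/(15) = 160
    cost = 120 + 120*20 = 2520
step 3: join B via merge
    card(P join B) = 160*50/(50) = 160
    cost = 2520 + 160*8 + 50*6 + 160 + 50 = 4310

4310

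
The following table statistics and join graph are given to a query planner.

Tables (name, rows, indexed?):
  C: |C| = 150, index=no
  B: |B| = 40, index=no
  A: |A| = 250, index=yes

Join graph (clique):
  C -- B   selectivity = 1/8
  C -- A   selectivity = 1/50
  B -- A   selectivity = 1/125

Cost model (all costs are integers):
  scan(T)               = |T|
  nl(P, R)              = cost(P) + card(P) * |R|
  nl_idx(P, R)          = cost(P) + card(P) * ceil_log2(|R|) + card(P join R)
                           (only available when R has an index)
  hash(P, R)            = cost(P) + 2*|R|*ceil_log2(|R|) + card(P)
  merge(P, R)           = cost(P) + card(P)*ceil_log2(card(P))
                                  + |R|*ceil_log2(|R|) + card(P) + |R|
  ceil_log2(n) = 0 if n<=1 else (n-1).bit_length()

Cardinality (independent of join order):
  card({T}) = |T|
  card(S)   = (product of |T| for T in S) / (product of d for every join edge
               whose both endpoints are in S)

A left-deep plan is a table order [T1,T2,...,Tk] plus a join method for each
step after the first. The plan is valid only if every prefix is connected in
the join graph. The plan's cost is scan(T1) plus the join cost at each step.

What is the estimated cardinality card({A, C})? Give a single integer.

Tables in S: A(250), C(150)
Edges inside S: C-A(d=50)
numerator = 250 * 150 = 37500
denominator = 50 = 50
card(S) = 37500 / 50 = 750

750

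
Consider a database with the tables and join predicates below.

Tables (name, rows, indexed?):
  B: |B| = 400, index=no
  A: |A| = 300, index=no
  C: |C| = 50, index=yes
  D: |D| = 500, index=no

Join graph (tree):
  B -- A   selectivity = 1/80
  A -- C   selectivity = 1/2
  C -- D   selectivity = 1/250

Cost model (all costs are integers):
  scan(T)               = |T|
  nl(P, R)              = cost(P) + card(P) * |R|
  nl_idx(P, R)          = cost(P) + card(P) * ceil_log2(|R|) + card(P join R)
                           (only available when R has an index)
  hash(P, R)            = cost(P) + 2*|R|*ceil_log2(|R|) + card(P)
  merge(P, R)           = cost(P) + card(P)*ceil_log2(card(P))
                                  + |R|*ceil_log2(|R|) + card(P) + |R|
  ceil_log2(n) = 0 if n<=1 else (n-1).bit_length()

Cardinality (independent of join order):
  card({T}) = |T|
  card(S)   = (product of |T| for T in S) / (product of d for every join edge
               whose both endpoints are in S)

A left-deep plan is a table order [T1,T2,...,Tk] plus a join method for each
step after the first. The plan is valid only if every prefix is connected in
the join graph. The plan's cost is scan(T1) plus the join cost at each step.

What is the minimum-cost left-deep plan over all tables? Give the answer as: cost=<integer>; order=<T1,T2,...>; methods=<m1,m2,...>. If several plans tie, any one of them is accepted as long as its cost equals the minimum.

cost=27600; order=D,C,A,B; methods=hash,merge,hash

Selinger DP (subsets sized 1..n):
  {B}: scan cost=400, card=400
  {A}: scan cost=300, card=300
  {C}: scan cost=50, card=50
  {D}: scan cost=500, card=500
  {AB}: card=1500; try (A,hash)→6200, (B,merge)→7300, (A,merge)→7400, (B,hash)→7800, (B,nl)→120300, (A,nl)→120400; best=6200 via (A,hash)
  {AC}: card=7500; try (C,hash)→1200, (A,merge)→3400, (C,merge)→3650, (A,hash)→5500, (C,nl_idx)→9600, (A,nl)→15050 …(+1); best=1200 via (C,hash)
  {CD}: card=100; try (C,hash)→1600, (C,nl_idx)→3600, (D,merge)→5400, (C,merge)→5850, (D,hash)→9100, (D,nl)→25050 …(+1); best=1600 via (C,hash)
  {ABC}: card=37500; try (C,hash)→8300, (B,hash)→15900, (C,merge)→24550, (C,nl_idx)→52700, (C,nl)→81200, (B,merge)→110200 …(+1); best=8300 via (C,hash)
  {ACD}: card=15000; try (A,merge)→5400, (A,hash)→7100, (D,hash)→17700, (A,nl)→31600, (D,merge)→111200, (D,nl)→3751200; best=5400 via (A,merge)
  {ABCD}: card=75000; try (B,hash)→27600, (D,hash)→54800, (B,merge)→234400, (D,merge)→650800, (B,nl)→6005400, (D,nl)→18758300; best=27600 via (B,hash)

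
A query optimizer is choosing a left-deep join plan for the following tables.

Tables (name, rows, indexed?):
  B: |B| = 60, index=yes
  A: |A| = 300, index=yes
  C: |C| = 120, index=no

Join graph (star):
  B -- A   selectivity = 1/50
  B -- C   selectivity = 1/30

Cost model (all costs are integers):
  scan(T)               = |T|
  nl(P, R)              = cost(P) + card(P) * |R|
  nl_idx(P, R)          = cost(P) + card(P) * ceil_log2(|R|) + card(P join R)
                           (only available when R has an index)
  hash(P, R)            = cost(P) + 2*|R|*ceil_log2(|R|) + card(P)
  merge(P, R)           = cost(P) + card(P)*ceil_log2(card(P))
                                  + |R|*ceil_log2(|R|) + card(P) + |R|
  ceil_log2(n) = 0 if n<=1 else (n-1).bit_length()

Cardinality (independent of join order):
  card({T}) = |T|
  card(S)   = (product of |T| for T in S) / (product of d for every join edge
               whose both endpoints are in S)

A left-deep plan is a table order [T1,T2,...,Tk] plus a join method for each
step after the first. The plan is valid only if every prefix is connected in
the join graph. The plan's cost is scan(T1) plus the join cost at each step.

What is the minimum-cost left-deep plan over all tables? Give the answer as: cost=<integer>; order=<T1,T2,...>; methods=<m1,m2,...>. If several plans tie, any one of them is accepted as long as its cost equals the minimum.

cost=3000; order=B,A,C; methods=nl_idx,hash

Selinger DP (subsets sized 1..n):
  {B}: scan cost=60, card=60
  {A}: scan cost=300, card=300
  {C}: scan cost=120, card=120
  {AB}: card=360; try (A,nl_idx)→960, (B,hash)→1320, (B,nl_idx)→2460, (A,merge)→3480, (B,merge)→3720, (A,hash)→5520 …(+2); best=960 via (A,nl_idx)
  {BC}: card=240; try (B,hash)→960, (B,nl_idx)→1080, (C,merge)→1440, (B,merge)→1500, (C,hash)→1800, (C,nl)→7260 …(+1); best=960 via (B,hash)
  {ABC}: card=1440; try (C,hash)→3000, (A,nl_idx)→4560, (C,merge)→5520, (A,merge)→6120, (A,hash)→6600, (C,nl)→44160 …(+1); best=3000 via (C,hash)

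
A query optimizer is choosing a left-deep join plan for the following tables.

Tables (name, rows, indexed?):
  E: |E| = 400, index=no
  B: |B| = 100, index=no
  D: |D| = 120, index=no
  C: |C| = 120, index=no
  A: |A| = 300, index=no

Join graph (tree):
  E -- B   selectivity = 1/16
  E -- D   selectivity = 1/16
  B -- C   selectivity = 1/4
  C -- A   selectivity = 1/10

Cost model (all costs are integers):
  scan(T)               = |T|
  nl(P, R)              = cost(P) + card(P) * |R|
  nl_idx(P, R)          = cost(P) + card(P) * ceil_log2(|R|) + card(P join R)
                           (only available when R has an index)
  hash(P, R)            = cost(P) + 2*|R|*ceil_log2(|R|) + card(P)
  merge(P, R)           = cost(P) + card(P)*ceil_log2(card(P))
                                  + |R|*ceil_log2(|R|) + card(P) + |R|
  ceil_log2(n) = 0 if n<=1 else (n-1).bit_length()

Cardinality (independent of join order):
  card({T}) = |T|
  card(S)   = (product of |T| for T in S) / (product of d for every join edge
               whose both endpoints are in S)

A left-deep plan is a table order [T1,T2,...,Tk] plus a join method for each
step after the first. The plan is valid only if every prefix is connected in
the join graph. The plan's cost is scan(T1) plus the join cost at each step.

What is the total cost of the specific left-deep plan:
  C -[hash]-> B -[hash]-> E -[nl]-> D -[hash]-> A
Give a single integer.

step 1: scan C: cost=120, card=120
step 2: join B via hash
    card(P join B) = 120*100/(4) = 3000
    cost = 120 + 2*100*7 + 120 = 1640
step 3: join E via hash
    card(P join E) = 3000*400/(16) = 75000
    cost = 1640 + 2*400*9 + 3000 = 11840
step 4: join D via nl
    card(P join D) = 75000*120/(16) = 562500
    cost = 11840 + 75000*120 = 9011840
step 5: join A via hash
    card(P join A) = 562500*300/(10) = 16875000
    cost = 9011840 + 2*300*9 + 562500 = 9579740

9579740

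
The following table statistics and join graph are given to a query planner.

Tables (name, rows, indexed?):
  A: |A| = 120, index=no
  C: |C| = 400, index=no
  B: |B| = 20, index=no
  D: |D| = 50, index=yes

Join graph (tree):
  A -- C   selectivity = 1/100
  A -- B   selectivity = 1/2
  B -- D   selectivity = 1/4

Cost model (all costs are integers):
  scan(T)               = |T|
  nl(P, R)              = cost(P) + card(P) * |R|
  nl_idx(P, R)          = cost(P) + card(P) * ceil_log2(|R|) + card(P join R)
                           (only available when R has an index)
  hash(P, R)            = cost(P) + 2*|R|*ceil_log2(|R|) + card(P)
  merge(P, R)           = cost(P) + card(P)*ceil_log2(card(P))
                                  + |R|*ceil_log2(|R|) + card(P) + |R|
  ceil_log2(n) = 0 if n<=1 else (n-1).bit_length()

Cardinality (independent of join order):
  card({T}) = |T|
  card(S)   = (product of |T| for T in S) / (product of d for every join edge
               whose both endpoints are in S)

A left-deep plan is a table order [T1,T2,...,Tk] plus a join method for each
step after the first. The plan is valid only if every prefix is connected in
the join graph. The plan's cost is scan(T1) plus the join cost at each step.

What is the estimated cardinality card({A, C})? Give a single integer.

480

Tables in S: A(120), C(400)
Edges inside S: A-C(d=100)
numerator = 120 * 400 = 48000
denominator = 100 = 100
card(S) = 48000 / 100 = 480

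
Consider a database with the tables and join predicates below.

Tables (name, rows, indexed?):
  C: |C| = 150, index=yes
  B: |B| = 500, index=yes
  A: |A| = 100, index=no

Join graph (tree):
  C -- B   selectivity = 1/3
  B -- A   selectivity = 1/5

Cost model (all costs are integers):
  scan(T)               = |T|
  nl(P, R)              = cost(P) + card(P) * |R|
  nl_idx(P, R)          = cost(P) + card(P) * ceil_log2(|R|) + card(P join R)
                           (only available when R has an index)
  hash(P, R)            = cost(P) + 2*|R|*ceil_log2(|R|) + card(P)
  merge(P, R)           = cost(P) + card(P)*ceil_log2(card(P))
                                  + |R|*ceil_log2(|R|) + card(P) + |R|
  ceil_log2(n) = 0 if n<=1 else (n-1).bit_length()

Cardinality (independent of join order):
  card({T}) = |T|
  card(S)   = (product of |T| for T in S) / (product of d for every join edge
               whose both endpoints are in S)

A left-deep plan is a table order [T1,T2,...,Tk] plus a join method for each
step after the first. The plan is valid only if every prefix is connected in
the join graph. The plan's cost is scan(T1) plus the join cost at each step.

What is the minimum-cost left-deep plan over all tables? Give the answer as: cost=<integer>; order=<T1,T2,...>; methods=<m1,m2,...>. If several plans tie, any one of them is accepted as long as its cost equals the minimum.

Selinger DP (subsets sized 1..n):
  {C}: scan cost=150, card=150
  {B}: scan cost=500, card=500
  {A}: scan cost=100, card=100
  {BC}: card=25000; try (C,hash)→3400, (B,merge)→6500, (C,merge)→6850, (B,hash)→9300, (B,nl_idx)→26500, (C,nl_idx)→29500 …(+2); best=3400 via (C,hash)
  {AB}: card=10000; try (A,hash)→2400, (B,merge)→5900, (A,merge)→6300, (B,hash)→9200, (B,nl_idx)→11000, (B,nl)→50100 …(+1); best=2400 via (A,hash)
  {ABC}: card=500000; try (C,hash)→14800, (A,hash)→29800, (C,merge)→153750, (A,merge)→404200, (C,nl_idx)→582400, (C,nl)→1502400 …(+1); best=14800 via (C,hash)

cost=14800; order=B,A,C; methods=hash,hash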